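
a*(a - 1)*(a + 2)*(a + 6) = a^4 + 7*a^3 + 4*a^2 - 12*a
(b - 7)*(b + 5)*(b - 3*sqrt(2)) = b^3 - 3*sqrt(2)*b^2 - 2*b^2 - 35*b + 6*sqrt(2)*b + 105*sqrt(2)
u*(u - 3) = u^2 - 3*u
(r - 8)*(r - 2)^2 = r^3 - 12*r^2 + 36*r - 32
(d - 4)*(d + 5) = d^2 + d - 20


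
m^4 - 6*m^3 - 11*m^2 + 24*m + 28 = (m - 7)*(m - 2)*(m + 1)*(m + 2)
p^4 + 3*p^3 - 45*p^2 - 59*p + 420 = (p - 5)*(p - 3)*(p + 4)*(p + 7)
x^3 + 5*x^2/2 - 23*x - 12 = (x - 4)*(x + 1/2)*(x + 6)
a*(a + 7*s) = a^2 + 7*a*s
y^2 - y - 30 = (y - 6)*(y + 5)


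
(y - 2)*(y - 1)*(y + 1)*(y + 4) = y^4 + 2*y^3 - 9*y^2 - 2*y + 8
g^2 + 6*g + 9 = (g + 3)^2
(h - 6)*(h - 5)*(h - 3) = h^3 - 14*h^2 + 63*h - 90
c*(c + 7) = c^2 + 7*c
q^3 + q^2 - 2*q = q*(q - 1)*(q + 2)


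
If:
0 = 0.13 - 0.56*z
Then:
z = 0.23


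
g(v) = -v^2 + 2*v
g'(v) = 2 - 2*v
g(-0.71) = -1.92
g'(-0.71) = 3.42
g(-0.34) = -0.80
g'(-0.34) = 2.68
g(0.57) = 0.82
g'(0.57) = 0.86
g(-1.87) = -7.24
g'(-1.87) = 5.74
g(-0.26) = -0.59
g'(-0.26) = 2.52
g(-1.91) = -7.47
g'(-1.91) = 5.82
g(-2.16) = -8.99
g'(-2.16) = 6.32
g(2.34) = -0.80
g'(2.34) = -2.68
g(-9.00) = -99.00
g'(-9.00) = 20.00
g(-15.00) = -255.00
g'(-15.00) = 32.00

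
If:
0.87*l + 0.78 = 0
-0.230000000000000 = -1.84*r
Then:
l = -0.90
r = 0.12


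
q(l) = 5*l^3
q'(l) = 15*l^2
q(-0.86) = -3.18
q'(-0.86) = 11.09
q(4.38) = 420.14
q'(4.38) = 287.77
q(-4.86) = -573.96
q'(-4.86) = 354.29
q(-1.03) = -5.46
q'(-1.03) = 15.91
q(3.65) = 243.14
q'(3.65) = 199.84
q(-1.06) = -5.96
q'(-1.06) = 16.85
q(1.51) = 17.21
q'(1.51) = 34.20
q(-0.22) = -0.05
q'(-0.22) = 0.73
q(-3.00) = -135.00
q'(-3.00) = 135.00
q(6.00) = 1080.00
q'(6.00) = 540.00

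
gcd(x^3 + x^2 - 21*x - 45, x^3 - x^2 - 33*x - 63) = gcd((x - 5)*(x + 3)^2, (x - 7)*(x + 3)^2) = x^2 + 6*x + 9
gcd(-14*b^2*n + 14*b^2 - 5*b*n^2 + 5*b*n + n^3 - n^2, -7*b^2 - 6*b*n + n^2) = 7*b - n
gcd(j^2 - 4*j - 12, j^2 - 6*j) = j - 6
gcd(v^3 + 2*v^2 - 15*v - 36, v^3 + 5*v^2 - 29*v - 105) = v + 3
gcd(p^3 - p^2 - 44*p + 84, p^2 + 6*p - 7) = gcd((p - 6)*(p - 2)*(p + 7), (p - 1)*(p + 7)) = p + 7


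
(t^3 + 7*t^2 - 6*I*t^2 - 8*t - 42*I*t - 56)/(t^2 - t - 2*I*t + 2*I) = (t^2 + t*(7 - 4*I) - 28*I)/(t - 1)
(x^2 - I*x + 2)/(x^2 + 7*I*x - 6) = (x - 2*I)/(x + 6*I)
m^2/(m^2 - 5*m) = m/(m - 5)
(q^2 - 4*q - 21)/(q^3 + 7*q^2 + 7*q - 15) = (q - 7)/(q^2 + 4*q - 5)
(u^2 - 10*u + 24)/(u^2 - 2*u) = (u^2 - 10*u + 24)/(u*(u - 2))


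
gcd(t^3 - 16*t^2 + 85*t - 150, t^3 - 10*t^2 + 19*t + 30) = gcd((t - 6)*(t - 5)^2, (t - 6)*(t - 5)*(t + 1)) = t^2 - 11*t + 30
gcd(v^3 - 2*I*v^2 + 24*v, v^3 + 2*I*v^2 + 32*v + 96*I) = v^2 - 2*I*v + 24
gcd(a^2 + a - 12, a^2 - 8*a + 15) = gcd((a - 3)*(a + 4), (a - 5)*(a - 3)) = a - 3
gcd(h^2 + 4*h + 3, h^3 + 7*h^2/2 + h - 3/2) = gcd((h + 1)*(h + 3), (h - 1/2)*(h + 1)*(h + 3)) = h^2 + 4*h + 3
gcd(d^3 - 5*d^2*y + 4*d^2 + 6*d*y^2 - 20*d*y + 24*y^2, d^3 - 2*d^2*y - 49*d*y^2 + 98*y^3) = -d + 2*y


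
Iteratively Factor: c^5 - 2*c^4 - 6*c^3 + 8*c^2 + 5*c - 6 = (c - 1)*(c^4 - c^3 - 7*c^2 + c + 6) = (c - 1)^2*(c^3 - 7*c - 6) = (c - 3)*(c - 1)^2*(c^2 + 3*c + 2) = (c - 3)*(c - 1)^2*(c + 1)*(c + 2)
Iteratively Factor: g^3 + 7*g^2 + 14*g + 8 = (g + 4)*(g^2 + 3*g + 2) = (g + 2)*(g + 4)*(g + 1)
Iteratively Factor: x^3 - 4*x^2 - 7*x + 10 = (x - 5)*(x^2 + x - 2) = (x - 5)*(x + 2)*(x - 1)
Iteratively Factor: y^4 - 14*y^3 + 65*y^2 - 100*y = (y - 5)*(y^3 - 9*y^2 + 20*y) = y*(y - 5)*(y^2 - 9*y + 20) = y*(y - 5)^2*(y - 4)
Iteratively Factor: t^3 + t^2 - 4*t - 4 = (t - 2)*(t^2 + 3*t + 2) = (t - 2)*(t + 1)*(t + 2)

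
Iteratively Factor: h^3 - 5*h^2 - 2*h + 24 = (h - 3)*(h^2 - 2*h - 8) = (h - 4)*(h - 3)*(h + 2)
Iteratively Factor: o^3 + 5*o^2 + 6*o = (o + 2)*(o^2 + 3*o) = (o + 2)*(o + 3)*(o)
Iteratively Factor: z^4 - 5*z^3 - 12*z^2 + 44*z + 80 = (z - 4)*(z^3 - z^2 - 16*z - 20) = (z - 4)*(z + 2)*(z^2 - 3*z - 10) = (z - 4)*(z + 2)^2*(z - 5)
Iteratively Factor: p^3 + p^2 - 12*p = (p - 3)*(p^2 + 4*p) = (p - 3)*(p + 4)*(p)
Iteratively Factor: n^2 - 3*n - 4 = (n - 4)*(n + 1)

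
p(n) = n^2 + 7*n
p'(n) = 2*n + 7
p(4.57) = 52.87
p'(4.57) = 16.14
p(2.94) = 29.22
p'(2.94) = 12.88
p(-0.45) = -2.95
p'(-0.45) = 6.10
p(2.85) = 28.07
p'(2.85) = 12.70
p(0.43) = 3.19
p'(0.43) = 7.86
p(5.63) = 71.11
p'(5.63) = 18.26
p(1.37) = 11.47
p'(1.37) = 9.74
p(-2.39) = -11.02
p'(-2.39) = 2.22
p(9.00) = 144.00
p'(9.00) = 25.00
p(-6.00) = -6.00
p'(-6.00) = -5.00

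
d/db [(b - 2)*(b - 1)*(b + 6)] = 3*b^2 + 6*b - 16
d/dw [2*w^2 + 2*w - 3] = 4*w + 2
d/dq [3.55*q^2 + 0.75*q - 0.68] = 7.1*q + 0.75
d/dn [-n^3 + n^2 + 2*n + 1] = -3*n^2 + 2*n + 2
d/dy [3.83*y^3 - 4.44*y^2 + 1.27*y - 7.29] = 11.49*y^2 - 8.88*y + 1.27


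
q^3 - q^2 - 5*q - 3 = (q - 3)*(q + 1)^2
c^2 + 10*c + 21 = (c + 3)*(c + 7)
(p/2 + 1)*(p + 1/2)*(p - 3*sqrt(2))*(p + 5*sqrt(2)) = p^4/2 + 5*p^3/4 + sqrt(2)*p^3 - 29*p^2/2 + 5*sqrt(2)*p^2/2 - 75*p/2 + sqrt(2)*p - 15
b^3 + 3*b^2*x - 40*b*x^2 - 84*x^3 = (b - 6*x)*(b + 2*x)*(b + 7*x)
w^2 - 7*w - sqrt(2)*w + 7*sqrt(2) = (w - 7)*(w - sqrt(2))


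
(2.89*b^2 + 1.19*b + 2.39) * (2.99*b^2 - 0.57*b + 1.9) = 8.6411*b^4 + 1.9108*b^3 + 11.9588*b^2 + 0.8987*b + 4.541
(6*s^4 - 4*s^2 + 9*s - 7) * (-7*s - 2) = -42*s^5 - 12*s^4 + 28*s^3 - 55*s^2 + 31*s + 14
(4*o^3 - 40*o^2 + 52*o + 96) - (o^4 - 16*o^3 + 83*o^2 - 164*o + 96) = -o^4 + 20*o^3 - 123*o^2 + 216*o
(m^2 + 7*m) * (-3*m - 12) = -3*m^3 - 33*m^2 - 84*m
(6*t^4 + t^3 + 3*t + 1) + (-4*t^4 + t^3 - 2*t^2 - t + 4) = 2*t^4 + 2*t^3 - 2*t^2 + 2*t + 5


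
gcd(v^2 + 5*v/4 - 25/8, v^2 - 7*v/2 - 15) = v + 5/2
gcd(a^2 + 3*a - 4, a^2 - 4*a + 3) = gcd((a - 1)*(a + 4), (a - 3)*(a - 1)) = a - 1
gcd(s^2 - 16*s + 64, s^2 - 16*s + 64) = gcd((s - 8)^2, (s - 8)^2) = s^2 - 16*s + 64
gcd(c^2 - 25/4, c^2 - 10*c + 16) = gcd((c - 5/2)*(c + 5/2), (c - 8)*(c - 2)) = 1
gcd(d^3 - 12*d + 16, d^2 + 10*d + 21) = 1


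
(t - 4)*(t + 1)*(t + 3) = t^3 - 13*t - 12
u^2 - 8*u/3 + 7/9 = (u - 7/3)*(u - 1/3)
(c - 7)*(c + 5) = c^2 - 2*c - 35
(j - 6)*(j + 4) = j^2 - 2*j - 24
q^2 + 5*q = q*(q + 5)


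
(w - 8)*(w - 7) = w^2 - 15*w + 56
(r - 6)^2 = r^2 - 12*r + 36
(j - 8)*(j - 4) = j^2 - 12*j + 32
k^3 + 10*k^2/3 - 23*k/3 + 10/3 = (k - 1)*(k - 2/3)*(k + 5)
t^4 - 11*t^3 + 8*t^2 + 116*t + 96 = (t - 8)*(t - 6)*(t + 1)*(t + 2)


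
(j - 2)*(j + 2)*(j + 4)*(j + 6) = j^4 + 10*j^3 + 20*j^2 - 40*j - 96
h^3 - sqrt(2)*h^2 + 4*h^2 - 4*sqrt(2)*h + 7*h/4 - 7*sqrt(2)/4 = (h + 1/2)*(h + 7/2)*(h - sqrt(2))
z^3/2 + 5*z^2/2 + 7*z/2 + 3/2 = (z/2 + 1/2)*(z + 1)*(z + 3)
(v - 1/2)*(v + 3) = v^2 + 5*v/2 - 3/2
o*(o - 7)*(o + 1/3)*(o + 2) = o^4 - 14*o^3/3 - 47*o^2/3 - 14*o/3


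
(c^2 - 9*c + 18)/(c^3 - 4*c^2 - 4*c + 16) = (c^2 - 9*c + 18)/(c^3 - 4*c^2 - 4*c + 16)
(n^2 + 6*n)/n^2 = (n + 6)/n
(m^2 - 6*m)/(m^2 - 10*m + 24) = m/(m - 4)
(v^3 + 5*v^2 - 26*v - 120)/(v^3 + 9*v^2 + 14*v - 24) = (v - 5)/(v - 1)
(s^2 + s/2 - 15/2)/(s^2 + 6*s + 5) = (2*s^2 + s - 15)/(2*(s^2 + 6*s + 5))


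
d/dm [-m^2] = -2*m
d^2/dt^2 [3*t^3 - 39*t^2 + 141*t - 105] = 18*t - 78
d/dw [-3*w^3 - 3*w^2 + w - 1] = -9*w^2 - 6*w + 1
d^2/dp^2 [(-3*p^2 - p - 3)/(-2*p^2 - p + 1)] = 2*(-2*p^3 + 54*p^2 + 24*p + 13)/(8*p^6 + 12*p^5 - 6*p^4 - 11*p^3 + 3*p^2 + 3*p - 1)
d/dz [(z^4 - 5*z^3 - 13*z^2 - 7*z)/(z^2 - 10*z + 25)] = (2*z^4 - 25*z^3 + 75*z^2 + 137*z + 35)/(z^3 - 15*z^2 + 75*z - 125)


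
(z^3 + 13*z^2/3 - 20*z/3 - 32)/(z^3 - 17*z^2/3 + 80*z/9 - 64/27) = 9*(z^2 + 7*z + 12)/(9*z^2 - 27*z + 8)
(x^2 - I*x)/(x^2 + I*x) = (x - I)/(x + I)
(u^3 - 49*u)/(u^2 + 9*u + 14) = u*(u - 7)/(u + 2)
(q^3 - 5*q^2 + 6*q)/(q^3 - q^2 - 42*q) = (-q^2 + 5*q - 6)/(-q^2 + q + 42)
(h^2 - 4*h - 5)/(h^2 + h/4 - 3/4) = 4*(h - 5)/(4*h - 3)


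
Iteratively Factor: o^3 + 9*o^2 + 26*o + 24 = (o + 2)*(o^2 + 7*o + 12) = (o + 2)*(o + 3)*(o + 4)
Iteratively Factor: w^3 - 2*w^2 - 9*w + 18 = (w + 3)*(w^2 - 5*w + 6) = (w - 3)*(w + 3)*(w - 2)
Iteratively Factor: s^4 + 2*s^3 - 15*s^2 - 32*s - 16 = (s + 4)*(s^3 - 2*s^2 - 7*s - 4) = (s + 1)*(s + 4)*(s^2 - 3*s - 4) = (s - 4)*(s + 1)*(s + 4)*(s + 1)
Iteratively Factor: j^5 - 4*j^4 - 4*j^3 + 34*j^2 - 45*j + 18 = (j - 1)*(j^4 - 3*j^3 - 7*j^2 + 27*j - 18) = (j - 1)^2*(j^3 - 2*j^2 - 9*j + 18) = (j - 1)^2*(j + 3)*(j^2 - 5*j + 6) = (j - 2)*(j - 1)^2*(j + 3)*(j - 3)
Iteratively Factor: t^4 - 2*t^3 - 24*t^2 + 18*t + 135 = (t - 3)*(t^3 + t^2 - 21*t - 45) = (t - 5)*(t - 3)*(t^2 + 6*t + 9) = (t - 5)*(t - 3)*(t + 3)*(t + 3)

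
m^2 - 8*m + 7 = (m - 7)*(m - 1)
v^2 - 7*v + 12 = (v - 4)*(v - 3)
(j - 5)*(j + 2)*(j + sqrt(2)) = j^3 - 3*j^2 + sqrt(2)*j^2 - 10*j - 3*sqrt(2)*j - 10*sqrt(2)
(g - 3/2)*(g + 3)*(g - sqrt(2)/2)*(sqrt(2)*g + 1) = sqrt(2)*g^4 + 3*sqrt(2)*g^3/2 - 5*sqrt(2)*g^2 - 3*sqrt(2)*g/4 + 9*sqrt(2)/4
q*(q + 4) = q^2 + 4*q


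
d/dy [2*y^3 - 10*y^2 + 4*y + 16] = 6*y^2 - 20*y + 4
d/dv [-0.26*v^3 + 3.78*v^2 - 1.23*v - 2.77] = -0.78*v^2 + 7.56*v - 1.23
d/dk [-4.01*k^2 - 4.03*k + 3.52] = -8.02*k - 4.03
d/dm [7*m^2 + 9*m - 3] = 14*m + 9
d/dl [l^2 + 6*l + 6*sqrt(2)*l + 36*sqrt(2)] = 2*l + 6 + 6*sqrt(2)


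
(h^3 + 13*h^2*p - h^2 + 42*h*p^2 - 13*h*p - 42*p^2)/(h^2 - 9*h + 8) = (h^2 + 13*h*p + 42*p^2)/(h - 8)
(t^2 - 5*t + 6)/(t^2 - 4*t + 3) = (t - 2)/(t - 1)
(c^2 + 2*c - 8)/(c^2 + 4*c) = (c - 2)/c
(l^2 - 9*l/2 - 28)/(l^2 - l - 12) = (-l^2 + 9*l/2 + 28)/(-l^2 + l + 12)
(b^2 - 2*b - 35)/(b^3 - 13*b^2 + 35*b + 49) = (b + 5)/(b^2 - 6*b - 7)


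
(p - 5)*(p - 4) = p^2 - 9*p + 20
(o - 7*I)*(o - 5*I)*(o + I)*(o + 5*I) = o^4 - 6*I*o^3 + 32*o^2 - 150*I*o + 175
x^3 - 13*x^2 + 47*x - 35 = (x - 7)*(x - 5)*(x - 1)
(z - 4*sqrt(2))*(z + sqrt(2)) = z^2 - 3*sqrt(2)*z - 8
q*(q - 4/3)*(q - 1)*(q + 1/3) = q^4 - 2*q^3 + 5*q^2/9 + 4*q/9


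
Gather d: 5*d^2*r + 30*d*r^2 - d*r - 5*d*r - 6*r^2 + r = 5*d^2*r + d*(30*r^2 - 6*r) - 6*r^2 + r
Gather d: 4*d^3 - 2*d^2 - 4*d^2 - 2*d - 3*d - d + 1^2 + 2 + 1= 4*d^3 - 6*d^2 - 6*d + 4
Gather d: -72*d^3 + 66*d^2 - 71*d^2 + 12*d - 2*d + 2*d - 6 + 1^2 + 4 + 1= -72*d^3 - 5*d^2 + 12*d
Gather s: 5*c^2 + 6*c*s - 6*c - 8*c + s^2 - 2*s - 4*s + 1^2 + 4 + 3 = 5*c^2 - 14*c + s^2 + s*(6*c - 6) + 8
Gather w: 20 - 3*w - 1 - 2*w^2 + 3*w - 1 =18 - 2*w^2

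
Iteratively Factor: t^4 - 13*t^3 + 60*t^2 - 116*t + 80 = (t - 5)*(t^3 - 8*t^2 + 20*t - 16) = (t - 5)*(t - 2)*(t^2 - 6*t + 8) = (t - 5)*(t - 4)*(t - 2)*(t - 2)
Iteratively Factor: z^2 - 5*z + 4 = (z - 1)*(z - 4)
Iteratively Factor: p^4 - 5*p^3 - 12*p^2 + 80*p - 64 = (p - 1)*(p^3 - 4*p^2 - 16*p + 64) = (p - 1)*(p + 4)*(p^2 - 8*p + 16) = (p - 4)*(p - 1)*(p + 4)*(p - 4)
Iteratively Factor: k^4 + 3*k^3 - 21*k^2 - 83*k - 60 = (k - 5)*(k^3 + 8*k^2 + 19*k + 12) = (k - 5)*(k + 3)*(k^2 + 5*k + 4) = (k - 5)*(k + 1)*(k + 3)*(k + 4)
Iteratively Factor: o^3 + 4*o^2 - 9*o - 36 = (o + 3)*(o^2 + o - 12) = (o - 3)*(o + 3)*(o + 4)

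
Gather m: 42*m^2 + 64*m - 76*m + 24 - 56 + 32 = 42*m^2 - 12*m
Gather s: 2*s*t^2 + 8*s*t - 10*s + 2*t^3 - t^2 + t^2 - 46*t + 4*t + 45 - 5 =s*(2*t^2 + 8*t - 10) + 2*t^3 - 42*t + 40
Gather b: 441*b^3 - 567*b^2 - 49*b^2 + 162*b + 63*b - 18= 441*b^3 - 616*b^2 + 225*b - 18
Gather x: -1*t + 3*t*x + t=3*t*x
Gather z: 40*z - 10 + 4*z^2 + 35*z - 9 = 4*z^2 + 75*z - 19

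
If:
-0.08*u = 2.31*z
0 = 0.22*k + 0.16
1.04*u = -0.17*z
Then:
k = -0.73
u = 0.00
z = 0.00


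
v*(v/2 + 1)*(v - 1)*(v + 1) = v^4/2 + v^3 - v^2/2 - v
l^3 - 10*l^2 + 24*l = l*(l - 6)*(l - 4)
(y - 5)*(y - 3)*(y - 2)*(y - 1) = y^4 - 11*y^3 + 41*y^2 - 61*y + 30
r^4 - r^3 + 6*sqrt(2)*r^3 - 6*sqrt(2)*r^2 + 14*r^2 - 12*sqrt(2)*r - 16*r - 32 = (r - 2)*(r + 1)*(r + 2*sqrt(2))*(r + 4*sqrt(2))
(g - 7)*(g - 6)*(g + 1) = g^3 - 12*g^2 + 29*g + 42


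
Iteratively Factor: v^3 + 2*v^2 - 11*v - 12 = (v + 4)*(v^2 - 2*v - 3) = (v + 1)*(v + 4)*(v - 3)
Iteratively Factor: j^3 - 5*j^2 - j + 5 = (j - 1)*(j^2 - 4*j - 5) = (j - 5)*(j - 1)*(j + 1)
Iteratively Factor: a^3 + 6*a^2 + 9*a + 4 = (a + 1)*(a^2 + 5*a + 4) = (a + 1)^2*(a + 4)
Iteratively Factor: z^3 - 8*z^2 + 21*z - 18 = (z - 3)*(z^2 - 5*z + 6) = (z - 3)^2*(z - 2)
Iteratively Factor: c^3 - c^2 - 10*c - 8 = (c + 2)*(c^2 - 3*c - 4) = (c - 4)*(c + 2)*(c + 1)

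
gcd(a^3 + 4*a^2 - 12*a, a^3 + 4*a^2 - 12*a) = a^3 + 4*a^2 - 12*a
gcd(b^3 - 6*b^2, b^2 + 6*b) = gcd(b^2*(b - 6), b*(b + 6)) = b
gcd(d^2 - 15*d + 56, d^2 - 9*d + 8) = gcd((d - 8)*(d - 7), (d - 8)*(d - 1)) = d - 8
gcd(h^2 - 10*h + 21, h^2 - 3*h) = h - 3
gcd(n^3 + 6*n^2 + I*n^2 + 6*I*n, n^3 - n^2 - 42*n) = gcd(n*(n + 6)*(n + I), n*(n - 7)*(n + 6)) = n^2 + 6*n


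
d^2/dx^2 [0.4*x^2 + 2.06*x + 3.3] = 0.800000000000000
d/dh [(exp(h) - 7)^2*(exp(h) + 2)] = 3*(exp(h) - 7)*(exp(h) - 1)*exp(h)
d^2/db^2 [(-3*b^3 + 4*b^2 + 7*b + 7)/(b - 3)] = 2*(-3*b^3 + 27*b^2 - 81*b + 64)/(b^3 - 9*b^2 + 27*b - 27)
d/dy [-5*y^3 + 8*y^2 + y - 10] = -15*y^2 + 16*y + 1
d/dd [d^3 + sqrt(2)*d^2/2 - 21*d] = 3*d^2 + sqrt(2)*d - 21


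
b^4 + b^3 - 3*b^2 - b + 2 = (b - 1)^2*(b + 1)*(b + 2)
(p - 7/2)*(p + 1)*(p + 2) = p^3 - p^2/2 - 17*p/2 - 7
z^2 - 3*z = z*(z - 3)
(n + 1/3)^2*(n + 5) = n^3 + 17*n^2/3 + 31*n/9 + 5/9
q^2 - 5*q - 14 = (q - 7)*(q + 2)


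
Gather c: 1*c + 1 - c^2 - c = 1 - c^2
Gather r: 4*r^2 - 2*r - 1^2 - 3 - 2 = 4*r^2 - 2*r - 6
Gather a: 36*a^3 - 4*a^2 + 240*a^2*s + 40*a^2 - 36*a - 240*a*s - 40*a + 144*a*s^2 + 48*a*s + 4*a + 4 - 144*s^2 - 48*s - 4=36*a^3 + a^2*(240*s + 36) + a*(144*s^2 - 192*s - 72) - 144*s^2 - 48*s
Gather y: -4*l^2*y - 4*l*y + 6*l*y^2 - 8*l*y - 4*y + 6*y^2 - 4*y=y^2*(6*l + 6) + y*(-4*l^2 - 12*l - 8)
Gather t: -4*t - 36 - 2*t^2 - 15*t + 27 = -2*t^2 - 19*t - 9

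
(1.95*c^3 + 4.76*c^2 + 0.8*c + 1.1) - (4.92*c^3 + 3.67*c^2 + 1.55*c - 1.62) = -2.97*c^3 + 1.09*c^2 - 0.75*c + 2.72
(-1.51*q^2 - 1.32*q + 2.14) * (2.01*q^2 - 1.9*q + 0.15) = -3.0351*q^4 + 0.2158*q^3 + 6.5829*q^2 - 4.264*q + 0.321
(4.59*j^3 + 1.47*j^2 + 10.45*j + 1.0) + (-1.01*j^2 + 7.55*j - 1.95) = 4.59*j^3 + 0.46*j^2 + 18.0*j - 0.95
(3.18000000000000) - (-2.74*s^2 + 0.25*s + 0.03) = 2.74*s^2 - 0.25*s + 3.15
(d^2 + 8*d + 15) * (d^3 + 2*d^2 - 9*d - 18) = d^5 + 10*d^4 + 22*d^3 - 60*d^2 - 279*d - 270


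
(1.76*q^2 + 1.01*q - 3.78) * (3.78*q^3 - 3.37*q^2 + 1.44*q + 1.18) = 6.6528*q^5 - 2.1134*q^4 - 15.1577*q^3 + 16.2698*q^2 - 4.2514*q - 4.4604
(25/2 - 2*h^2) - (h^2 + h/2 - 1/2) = -3*h^2 - h/2 + 13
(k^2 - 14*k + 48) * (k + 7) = k^3 - 7*k^2 - 50*k + 336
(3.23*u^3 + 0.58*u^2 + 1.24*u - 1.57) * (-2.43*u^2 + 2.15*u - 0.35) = -7.8489*u^5 + 5.5351*u^4 - 2.8967*u^3 + 6.2781*u^2 - 3.8095*u + 0.5495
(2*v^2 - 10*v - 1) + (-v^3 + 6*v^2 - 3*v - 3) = -v^3 + 8*v^2 - 13*v - 4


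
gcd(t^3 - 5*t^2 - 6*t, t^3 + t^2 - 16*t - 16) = t + 1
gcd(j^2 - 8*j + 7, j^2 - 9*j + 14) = j - 7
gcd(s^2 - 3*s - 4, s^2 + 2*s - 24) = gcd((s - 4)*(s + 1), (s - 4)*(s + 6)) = s - 4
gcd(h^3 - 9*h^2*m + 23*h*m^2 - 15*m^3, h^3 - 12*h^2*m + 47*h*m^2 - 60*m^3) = h^2 - 8*h*m + 15*m^2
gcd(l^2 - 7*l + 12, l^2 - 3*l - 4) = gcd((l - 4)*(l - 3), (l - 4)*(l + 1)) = l - 4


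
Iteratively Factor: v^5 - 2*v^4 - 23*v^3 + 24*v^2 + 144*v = (v + 3)*(v^4 - 5*v^3 - 8*v^2 + 48*v) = (v - 4)*(v + 3)*(v^3 - v^2 - 12*v) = v*(v - 4)*(v + 3)*(v^2 - v - 12) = v*(v - 4)*(v + 3)^2*(v - 4)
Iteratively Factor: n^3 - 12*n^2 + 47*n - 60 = (n - 4)*(n^2 - 8*n + 15) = (n - 5)*(n - 4)*(n - 3)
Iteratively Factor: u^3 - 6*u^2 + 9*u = (u)*(u^2 - 6*u + 9) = u*(u - 3)*(u - 3)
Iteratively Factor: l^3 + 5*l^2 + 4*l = (l)*(l^2 + 5*l + 4) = l*(l + 4)*(l + 1)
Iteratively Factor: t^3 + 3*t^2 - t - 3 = (t - 1)*(t^2 + 4*t + 3) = (t - 1)*(t + 1)*(t + 3)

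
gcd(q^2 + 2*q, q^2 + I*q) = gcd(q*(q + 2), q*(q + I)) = q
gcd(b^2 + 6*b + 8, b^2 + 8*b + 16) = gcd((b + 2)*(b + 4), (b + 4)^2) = b + 4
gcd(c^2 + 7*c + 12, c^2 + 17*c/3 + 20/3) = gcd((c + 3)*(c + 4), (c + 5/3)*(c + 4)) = c + 4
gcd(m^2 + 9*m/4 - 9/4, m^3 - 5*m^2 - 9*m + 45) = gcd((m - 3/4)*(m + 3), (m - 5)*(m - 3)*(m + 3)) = m + 3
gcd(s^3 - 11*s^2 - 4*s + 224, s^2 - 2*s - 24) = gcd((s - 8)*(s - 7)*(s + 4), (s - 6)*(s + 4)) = s + 4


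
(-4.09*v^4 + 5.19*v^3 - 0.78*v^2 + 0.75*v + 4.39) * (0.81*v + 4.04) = -3.3129*v^5 - 12.3197*v^4 + 20.3358*v^3 - 2.5437*v^2 + 6.5859*v + 17.7356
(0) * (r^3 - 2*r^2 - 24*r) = 0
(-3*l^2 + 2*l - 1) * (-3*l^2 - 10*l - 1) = 9*l^4 + 24*l^3 - 14*l^2 + 8*l + 1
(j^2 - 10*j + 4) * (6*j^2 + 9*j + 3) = 6*j^4 - 51*j^3 - 63*j^2 + 6*j + 12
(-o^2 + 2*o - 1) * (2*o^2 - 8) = -2*o^4 + 4*o^3 + 6*o^2 - 16*o + 8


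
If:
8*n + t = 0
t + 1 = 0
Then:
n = 1/8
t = -1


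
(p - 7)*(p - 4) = p^2 - 11*p + 28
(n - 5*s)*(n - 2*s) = n^2 - 7*n*s + 10*s^2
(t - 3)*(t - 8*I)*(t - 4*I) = t^3 - 3*t^2 - 12*I*t^2 - 32*t + 36*I*t + 96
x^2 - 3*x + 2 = (x - 2)*(x - 1)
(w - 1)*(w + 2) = w^2 + w - 2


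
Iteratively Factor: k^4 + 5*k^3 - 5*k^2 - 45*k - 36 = (k + 4)*(k^3 + k^2 - 9*k - 9) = (k - 3)*(k + 4)*(k^2 + 4*k + 3) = (k - 3)*(k + 1)*(k + 4)*(k + 3)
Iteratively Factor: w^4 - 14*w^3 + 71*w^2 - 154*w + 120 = (w - 4)*(w^3 - 10*w^2 + 31*w - 30) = (w - 4)*(w - 2)*(w^2 - 8*w + 15) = (w - 4)*(w - 3)*(w - 2)*(w - 5)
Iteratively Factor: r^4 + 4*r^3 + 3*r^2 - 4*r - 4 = (r + 2)*(r^3 + 2*r^2 - r - 2) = (r + 1)*(r + 2)*(r^2 + r - 2) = (r + 1)*(r + 2)^2*(r - 1)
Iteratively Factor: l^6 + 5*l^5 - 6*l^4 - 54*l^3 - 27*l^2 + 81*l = (l + 3)*(l^5 + 2*l^4 - 12*l^3 - 18*l^2 + 27*l) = (l - 1)*(l + 3)*(l^4 + 3*l^3 - 9*l^2 - 27*l) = (l - 1)*(l + 3)^2*(l^3 - 9*l) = (l - 1)*(l + 3)^3*(l^2 - 3*l) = (l - 3)*(l - 1)*(l + 3)^3*(l)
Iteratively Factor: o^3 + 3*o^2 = (o)*(o^2 + 3*o) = o^2*(o + 3)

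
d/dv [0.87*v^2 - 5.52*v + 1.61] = 1.74*v - 5.52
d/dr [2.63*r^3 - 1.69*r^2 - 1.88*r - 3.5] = 7.89*r^2 - 3.38*r - 1.88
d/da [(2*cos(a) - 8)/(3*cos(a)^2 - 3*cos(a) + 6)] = 2*(cos(a)^2 - 8*cos(a) + 2)*sin(a)/(3*(sin(a)^2 + cos(a) - 3)^2)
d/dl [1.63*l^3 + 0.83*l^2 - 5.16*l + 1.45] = 4.89*l^2 + 1.66*l - 5.16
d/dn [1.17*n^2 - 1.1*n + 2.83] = 2.34*n - 1.1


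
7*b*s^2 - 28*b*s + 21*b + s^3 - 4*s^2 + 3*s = (7*b + s)*(s - 3)*(s - 1)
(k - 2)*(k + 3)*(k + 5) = k^3 + 6*k^2 - k - 30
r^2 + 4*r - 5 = (r - 1)*(r + 5)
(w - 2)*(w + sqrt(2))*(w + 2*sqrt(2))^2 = w^4 - 2*w^3 + 5*sqrt(2)*w^3 - 10*sqrt(2)*w^2 + 16*w^2 - 32*w + 8*sqrt(2)*w - 16*sqrt(2)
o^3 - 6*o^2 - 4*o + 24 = (o - 6)*(o - 2)*(o + 2)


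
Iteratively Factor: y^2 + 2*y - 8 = (y + 4)*(y - 2)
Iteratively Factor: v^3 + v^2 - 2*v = (v + 2)*(v^2 - v) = v*(v + 2)*(v - 1)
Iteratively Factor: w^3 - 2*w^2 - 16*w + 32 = (w - 2)*(w^2 - 16) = (w - 2)*(w + 4)*(w - 4)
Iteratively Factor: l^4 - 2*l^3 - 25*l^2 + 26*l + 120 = (l - 3)*(l^3 + l^2 - 22*l - 40) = (l - 5)*(l - 3)*(l^2 + 6*l + 8) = (l - 5)*(l - 3)*(l + 4)*(l + 2)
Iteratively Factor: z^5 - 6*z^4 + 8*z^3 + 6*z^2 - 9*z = (z - 3)*(z^4 - 3*z^3 - z^2 + 3*z) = (z - 3)*(z + 1)*(z^3 - 4*z^2 + 3*z) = (z - 3)*(z - 1)*(z + 1)*(z^2 - 3*z) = (z - 3)^2*(z - 1)*(z + 1)*(z)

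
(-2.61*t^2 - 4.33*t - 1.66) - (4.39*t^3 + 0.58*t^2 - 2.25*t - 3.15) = -4.39*t^3 - 3.19*t^2 - 2.08*t + 1.49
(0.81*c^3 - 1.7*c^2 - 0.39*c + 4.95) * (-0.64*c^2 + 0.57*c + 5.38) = -0.5184*c^5 + 1.5497*c^4 + 3.6384*c^3 - 12.5363*c^2 + 0.7233*c + 26.631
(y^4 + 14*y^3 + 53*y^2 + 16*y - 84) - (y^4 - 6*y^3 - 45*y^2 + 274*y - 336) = 20*y^3 + 98*y^2 - 258*y + 252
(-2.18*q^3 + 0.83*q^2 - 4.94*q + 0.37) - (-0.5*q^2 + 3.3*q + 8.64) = -2.18*q^3 + 1.33*q^2 - 8.24*q - 8.27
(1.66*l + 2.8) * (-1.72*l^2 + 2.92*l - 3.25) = -2.8552*l^3 + 0.0312000000000001*l^2 + 2.781*l - 9.1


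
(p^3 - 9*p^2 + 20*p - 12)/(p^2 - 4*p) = (p^3 - 9*p^2 + 20*p - 12)/(p*(p - 4))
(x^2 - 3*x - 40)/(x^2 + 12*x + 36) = (x^2 - 3*x - 40)/(x^2 + 12*x + 36)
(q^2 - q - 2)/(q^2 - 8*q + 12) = (q + 1)/(q - 6)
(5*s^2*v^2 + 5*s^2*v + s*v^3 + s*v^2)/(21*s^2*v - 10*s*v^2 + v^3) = s*(5*s*v + 5*s + v^2 + v)/(21*s^2 - 10*s*v + v^2)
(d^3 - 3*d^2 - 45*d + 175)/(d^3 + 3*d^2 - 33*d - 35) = (d - 5)/(d + 1)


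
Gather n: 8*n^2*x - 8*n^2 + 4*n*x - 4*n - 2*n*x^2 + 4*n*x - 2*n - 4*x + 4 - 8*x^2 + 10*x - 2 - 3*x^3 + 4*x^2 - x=n^2*(8*x - 8) + n*(-2*x^2 + 8*x - 6) - 3*x^3 - 4*x^2 + 5*x + 2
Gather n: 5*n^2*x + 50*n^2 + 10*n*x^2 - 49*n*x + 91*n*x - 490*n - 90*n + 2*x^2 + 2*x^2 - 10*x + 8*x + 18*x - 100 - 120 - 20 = n^2*(5*x + 50) + n*(10*x^2 + 42*x - 580) + 4*x^2 + 16*x - 240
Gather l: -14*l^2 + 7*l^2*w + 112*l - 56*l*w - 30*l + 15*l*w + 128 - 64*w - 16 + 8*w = l^2*(7*w - 14) + l*(82 - 41*w) - 56*w + 112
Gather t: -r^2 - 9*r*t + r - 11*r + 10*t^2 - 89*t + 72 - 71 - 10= -r^2 - 10*r + 10*t^2 + t*(-9*r - 89) - 9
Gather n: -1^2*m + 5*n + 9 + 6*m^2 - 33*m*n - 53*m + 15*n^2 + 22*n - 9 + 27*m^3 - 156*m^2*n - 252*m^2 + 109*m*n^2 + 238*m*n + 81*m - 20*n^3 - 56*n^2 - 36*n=27*m^3 - 246*m^2 + 27*m - 20*n^3 + n^2*(109*m - 41) + n*(-156*m^2 + 205*m - 9)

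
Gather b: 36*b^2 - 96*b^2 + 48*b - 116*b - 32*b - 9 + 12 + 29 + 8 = -60*b^2 - 100*b + 40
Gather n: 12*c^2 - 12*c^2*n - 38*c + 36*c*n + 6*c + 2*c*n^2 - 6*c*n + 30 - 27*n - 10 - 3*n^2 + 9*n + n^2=12*c^2 - 32*c + n^2*(2*c - 2) + n*(-12*c^2 + 30*c - 18) + 20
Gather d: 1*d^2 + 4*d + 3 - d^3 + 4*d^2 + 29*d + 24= -d^3 + 5*d^2 + 33*d + 27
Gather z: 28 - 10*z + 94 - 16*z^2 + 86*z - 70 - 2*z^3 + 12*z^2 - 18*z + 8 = -2*z^3 - 4*z^2 + 58*z + 60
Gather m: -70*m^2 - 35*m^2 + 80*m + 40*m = -105*m^2 + 120*m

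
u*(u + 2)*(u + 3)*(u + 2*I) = u^4 + 5*u^3 + 2*I*u^3 + 6*u^2 + 10*I*u^2 + 12*I*u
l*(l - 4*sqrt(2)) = l^2 - 4*sqrt(2)*l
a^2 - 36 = (a - 6)*(a + 6)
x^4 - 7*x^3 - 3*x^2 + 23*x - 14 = (x - 7)*(x - 1)^2*(x + 2)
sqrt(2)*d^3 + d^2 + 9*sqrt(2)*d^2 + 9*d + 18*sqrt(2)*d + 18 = (d + 3)*(d + 6)*(sqrt(2)*d + 1)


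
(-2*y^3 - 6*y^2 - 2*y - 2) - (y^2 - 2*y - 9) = -2*y^3 - 7*y^2 + 7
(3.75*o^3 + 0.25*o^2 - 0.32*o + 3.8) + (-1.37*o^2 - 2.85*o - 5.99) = 3.75*o^3 - 1.12*o^2 - 3.17*o - 2.19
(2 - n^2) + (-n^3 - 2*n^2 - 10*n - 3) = -n^3 - 3*n^2 - 10*n - 1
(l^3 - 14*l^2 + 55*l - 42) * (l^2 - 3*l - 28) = l^5 - 17*l^4 + 69*l^3 + 185*l^2 - 1414*l + 1176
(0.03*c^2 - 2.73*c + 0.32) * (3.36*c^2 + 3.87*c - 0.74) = 0.1008*c^4 - 9.0567*c^3 - 9.5121*c^2 + 3.2586*c - 0.2368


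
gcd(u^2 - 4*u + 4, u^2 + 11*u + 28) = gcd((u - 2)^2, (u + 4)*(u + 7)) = 1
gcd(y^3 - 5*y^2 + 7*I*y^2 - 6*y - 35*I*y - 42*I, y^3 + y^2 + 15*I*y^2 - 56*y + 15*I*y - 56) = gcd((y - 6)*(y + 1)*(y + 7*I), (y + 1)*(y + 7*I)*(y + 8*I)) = y^2 + y*(1 + 7*I) + 7*I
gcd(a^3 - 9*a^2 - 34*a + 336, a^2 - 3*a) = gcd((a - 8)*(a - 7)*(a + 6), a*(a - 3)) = 1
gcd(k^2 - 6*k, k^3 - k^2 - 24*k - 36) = k - 6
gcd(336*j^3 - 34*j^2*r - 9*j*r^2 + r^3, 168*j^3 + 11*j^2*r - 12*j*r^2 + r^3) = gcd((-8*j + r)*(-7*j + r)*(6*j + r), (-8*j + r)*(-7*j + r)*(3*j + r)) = 56*j^2 - 15*j*r + r^2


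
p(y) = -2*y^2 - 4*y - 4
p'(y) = -4*y - 4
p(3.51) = -42.68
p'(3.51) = -18.04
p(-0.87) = -2.03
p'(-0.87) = -0.52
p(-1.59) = -2.70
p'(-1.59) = 2.36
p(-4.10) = -21.22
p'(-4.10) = 12.40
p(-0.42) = -2.67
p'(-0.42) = -2.32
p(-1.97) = -3.88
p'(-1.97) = 3.88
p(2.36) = -24.58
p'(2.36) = -13.44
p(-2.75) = -8.12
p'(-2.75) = 7.00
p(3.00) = -34.00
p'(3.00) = -16.00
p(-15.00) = -394.00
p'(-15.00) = 56.00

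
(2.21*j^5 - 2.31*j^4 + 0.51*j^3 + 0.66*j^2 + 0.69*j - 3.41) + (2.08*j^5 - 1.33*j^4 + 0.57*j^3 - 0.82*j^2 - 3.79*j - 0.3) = 4.29*j^5 - 3.64*j^4 + 1.08*j^3 - 0.16*j^2 - 3.1*j - 3.71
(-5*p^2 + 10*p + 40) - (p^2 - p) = -6*p^2 + 11*p + 40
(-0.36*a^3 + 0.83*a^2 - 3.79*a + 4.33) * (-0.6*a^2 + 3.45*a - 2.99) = 0.216*a^5 - 1.74*a^4 + 6.2139*a^3 - 18.1552*a^2 + 26.2706*a - 12.9467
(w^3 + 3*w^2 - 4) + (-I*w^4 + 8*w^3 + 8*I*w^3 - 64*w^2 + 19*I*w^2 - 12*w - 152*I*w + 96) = -I*w^4 + 9*w^3 + 8*I*w^3 - 61*w^2 + 19*I*w^2 - 12*w - 152*I*w + 92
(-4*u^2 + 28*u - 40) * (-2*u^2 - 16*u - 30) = 8*u^4 + 8*u^3 - 248*u^2 - 200*u + 1200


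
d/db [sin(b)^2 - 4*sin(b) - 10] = 2*(sin(b) - 2)*cos(b)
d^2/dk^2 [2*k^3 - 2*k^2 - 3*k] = 12*k - 4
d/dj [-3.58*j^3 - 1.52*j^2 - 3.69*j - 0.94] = -10.74*j^2 - 3.04*j - 3.69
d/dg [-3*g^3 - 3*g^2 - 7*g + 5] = -9*g^2 - 6*g - 7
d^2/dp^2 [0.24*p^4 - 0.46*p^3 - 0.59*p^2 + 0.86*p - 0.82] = 2.88*p^2 - 2.76*p - 1.18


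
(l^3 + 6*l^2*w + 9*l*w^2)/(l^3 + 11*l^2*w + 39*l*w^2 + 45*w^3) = l/(l + 5*w)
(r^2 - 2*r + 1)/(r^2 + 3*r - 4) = (r - 1)/(r + 4)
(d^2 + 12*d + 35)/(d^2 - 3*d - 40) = (d + 7)/(d - 8)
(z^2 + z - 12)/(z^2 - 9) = (z + 4)/(z + 3)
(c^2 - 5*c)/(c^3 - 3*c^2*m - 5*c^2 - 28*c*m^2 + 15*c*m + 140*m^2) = c/(c^2 - 3*c*m - 28*m^2)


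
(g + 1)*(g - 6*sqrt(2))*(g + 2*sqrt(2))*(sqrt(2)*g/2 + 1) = sqrt(2)*g^4/2 - 3*g^3 + sqrt(2)*g^3/2 - 16*sqrt(2)*g^2 - 3*g^2 - 24*g - 16*sqrt(2)*g - 24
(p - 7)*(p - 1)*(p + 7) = p^3 - p^2 - 49*p + 49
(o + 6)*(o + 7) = o^2 + 13*o + 42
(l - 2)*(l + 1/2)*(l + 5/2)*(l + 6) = l^4 + 7*l^3 + 5*l^2/4 - 31*l - 15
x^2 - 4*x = x*(x - 4)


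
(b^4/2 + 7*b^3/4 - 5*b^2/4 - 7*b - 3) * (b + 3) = b^5/2 + 13*b^4/4 + 4*b^3 - 43*b^2/4 - 24*b - 9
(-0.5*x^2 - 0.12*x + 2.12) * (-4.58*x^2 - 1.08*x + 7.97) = 2.29*x^4 + 1.0896*x^3 - 13.565*x^2 - 3.246*x + 16.8964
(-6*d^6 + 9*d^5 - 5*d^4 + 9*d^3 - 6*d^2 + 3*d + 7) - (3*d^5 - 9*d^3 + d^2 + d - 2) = -6*d^6 + 6*d^5 - 5*d^4 + 18*d^3 - 7*d^2 + 2*d + 9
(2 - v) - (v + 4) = -2*v - 2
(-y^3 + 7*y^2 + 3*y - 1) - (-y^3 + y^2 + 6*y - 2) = 6*y^2 - 3*y + 1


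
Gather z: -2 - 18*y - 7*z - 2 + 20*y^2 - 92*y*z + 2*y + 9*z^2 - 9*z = 20*y^2 - 16*y + 9*z^2 + z*(-92*y - 16) - 4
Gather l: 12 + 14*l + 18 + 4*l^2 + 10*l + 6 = 4*l^2 + 24*l + 36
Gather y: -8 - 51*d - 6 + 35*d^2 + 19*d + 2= 35*d^2 - 32*d - 12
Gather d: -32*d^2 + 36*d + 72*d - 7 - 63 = -32*d^2 + 108*d - 70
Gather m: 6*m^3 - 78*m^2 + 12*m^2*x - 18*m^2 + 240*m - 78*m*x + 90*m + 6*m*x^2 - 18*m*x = 6*m^3 + m^2*(12*x - 96) + m*(6*x^2 - 96*x + 330)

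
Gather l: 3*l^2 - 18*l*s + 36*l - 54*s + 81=3*l^2 + l*(36 - 18*s) - 54*s + 81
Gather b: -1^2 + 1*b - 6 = b - 7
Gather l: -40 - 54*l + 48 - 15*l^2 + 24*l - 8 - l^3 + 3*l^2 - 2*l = -l^3 - 12*l^2 - 32*l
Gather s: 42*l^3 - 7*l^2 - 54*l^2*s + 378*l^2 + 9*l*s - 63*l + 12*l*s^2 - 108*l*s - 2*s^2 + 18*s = 42*l^3 + 371*l^2 - 63*l + s^2*(12*l - 2) + s*(-54*l^2 - 99*l + 18)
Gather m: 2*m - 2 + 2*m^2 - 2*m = 2*m^2 - 2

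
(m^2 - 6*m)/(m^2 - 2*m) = (m - 6)/(m - 2)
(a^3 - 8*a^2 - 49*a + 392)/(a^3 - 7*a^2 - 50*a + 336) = (a - 7)/(a - 6)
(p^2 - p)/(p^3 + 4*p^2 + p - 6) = p/(p^2 + 5*p + 6)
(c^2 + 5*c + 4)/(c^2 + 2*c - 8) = (c + 1)/(c - 2)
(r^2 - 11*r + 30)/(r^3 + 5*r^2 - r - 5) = (r^2 - 11*r + 30)/(r^3 + 5*r^2 - r - 5)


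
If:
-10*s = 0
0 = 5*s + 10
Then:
No Solution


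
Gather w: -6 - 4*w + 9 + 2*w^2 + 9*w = 2*w^2 + 5*w + 3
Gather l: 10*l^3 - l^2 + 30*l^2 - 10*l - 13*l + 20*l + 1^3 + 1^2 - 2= 10*l^3 + 29*l^2 - 3*l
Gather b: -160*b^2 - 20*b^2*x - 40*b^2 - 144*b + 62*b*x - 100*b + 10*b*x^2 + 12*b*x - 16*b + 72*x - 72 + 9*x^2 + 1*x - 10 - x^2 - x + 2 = b^2*(-20*x - 200) + b*(10*x^2 + 74*x - 260) + 8*x^2 + 72*x - 80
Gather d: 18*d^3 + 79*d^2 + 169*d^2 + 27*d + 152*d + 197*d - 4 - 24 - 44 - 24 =18*d^3 + 248*d^2 + 376*d - 96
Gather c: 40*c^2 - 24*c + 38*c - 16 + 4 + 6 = 40*c^2 + 14*c - 6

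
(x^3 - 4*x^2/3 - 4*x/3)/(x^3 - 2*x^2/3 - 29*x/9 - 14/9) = 3*x*(x - 2)/(3*x^2 - 4*x - 7)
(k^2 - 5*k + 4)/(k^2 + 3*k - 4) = (k - 4)/(k + 4)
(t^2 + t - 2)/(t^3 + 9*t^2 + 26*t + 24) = (t - 1)/(t^2 + 7*t + 12)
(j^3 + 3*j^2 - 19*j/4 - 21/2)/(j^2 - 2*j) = j + 5 + 21/(4*j)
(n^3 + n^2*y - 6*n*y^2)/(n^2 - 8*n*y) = (n^2 + n*y - 6*y^2)/(n - 8*y)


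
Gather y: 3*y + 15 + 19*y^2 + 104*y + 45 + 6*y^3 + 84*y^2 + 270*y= 6*y^3 + 103*y^2 + 377*y + 60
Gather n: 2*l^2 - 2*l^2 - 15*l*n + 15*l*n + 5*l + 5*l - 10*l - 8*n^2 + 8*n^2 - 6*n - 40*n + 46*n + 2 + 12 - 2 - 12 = 0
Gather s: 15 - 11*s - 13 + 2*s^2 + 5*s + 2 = 2*s^2 - 6*s + 4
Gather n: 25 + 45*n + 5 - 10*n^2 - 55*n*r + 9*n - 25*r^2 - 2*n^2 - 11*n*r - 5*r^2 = -12*n^2 + n*(54 - 66*r) - 30*r^2 + 30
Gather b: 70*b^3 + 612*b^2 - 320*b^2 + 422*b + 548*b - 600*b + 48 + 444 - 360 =70*b^3 + 292*b^2 + 370*b + 132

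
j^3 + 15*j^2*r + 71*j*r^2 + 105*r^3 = (j + 3*r)*(j + 5*r)*(j + 7*r)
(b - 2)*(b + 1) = b^2 - b - 2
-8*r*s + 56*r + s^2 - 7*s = (-8*r + s)*(s - 7)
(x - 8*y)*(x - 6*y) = x^2 - 14*x*y + 48*y^2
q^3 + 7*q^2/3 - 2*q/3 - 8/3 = (q - 1)*(q + 4/3)*(q + 2)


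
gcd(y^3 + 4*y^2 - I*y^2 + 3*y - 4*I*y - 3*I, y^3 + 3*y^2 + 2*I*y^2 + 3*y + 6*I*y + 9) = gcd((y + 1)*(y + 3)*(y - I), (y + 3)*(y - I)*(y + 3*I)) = y^2 + y*(3 - I) - 3*I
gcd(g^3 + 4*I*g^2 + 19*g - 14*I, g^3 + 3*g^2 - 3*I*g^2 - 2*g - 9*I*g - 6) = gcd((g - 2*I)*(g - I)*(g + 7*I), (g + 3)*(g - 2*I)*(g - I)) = g^2 - 3*I*g - 2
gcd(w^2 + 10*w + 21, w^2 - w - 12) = w + 3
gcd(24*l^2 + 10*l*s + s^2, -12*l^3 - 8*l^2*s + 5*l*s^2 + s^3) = 6*l + s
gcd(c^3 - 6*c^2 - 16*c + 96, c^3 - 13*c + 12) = c + 4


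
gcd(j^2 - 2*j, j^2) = j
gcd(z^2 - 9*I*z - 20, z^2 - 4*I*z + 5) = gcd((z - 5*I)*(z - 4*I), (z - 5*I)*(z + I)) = z - 5*I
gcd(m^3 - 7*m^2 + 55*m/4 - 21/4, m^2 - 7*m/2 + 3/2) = m^2 - 7*m/2 + 3/2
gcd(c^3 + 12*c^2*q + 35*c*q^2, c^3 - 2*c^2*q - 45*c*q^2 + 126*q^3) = c + 7*q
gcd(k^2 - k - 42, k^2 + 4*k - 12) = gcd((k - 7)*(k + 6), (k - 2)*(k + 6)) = k + 6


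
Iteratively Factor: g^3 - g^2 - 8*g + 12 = (g + 3)*(g^2 - 4*g + 4) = (g - 2)*(g + 3)*(g - 2)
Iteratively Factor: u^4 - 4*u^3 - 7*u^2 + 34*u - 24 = (u - 4)*(u^3 - 7*u + 6) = (u - 4)*(u - 1)*(u^2 + u - 6) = (u - 4)*(u - 1)*(u + 3)*(u - 2)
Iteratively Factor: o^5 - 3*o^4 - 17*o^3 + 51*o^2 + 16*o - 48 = (o - 1)*(o^4 - 2*o^3 - 19*o^2 + 32*o + 48) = (o - 1)*(o + 1)*(o^3 - 3*o^2 - 16*o + 48) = (o - 4)*(o - 1)*(o + 1)*(o^2 + o - 12) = (o - 4)*(o - 3)*(o - 1)*(o + 1)*(o + 4)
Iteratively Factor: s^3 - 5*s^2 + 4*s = (s)*(s^2 - 5*s + 4) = s*(s - 4)*(s - 1)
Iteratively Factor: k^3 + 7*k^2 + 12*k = (k)*(k^2 + 7*k + 12) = k*(k + 4)*(k + 3)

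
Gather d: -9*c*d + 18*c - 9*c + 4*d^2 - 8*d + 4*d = 9*c + 4*d^2 + d*(-9*c - 4)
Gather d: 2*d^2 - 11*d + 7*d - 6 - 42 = 2*d^2 - 4*d - 48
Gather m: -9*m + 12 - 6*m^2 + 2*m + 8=-6*m^2 - 7*m + 20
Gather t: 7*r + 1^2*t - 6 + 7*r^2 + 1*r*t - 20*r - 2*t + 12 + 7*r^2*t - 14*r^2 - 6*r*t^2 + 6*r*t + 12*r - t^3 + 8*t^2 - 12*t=-7*r^2 - r - t^3 + t^2*(8 - 6*r) + t*(7*r^2 + 7*r - 13) + 6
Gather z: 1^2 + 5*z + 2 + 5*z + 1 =10*z + 4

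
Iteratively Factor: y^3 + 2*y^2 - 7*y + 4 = (y - 1)*(y^2 + 3*y - 4) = (y - 1)*(y + 4)*(y - 1)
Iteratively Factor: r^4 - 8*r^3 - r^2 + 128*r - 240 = (r - 3)*(r^3 - 5*r^2 - 16*r + 80) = (r - 4)*(r - 3)*(r^2 - r - 20) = (r - 4)*(r - 3)*(r + 4)*(r - 5)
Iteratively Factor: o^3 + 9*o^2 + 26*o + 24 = (o + 3)*(o^2 + 6*o + 8) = (o + 3)*(o + 4)*(o + 2)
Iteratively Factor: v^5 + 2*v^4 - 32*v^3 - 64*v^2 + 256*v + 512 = (v + 4)*(v^4 - 2*v^3 - 24*v^2 + 32*v + 128) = (v - 4)*(v + 4)*(v^3 + 2*v^2 - 16*v - 32) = (v - 4)*(v + 4)^2*(v^2 - 2*v - 8) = (v - 4)*(v + 2)*(v + 4)^2*(v - 4)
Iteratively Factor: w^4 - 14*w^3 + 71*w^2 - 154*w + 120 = (w - 5)*(w^3 - 9*w^2 + 26*w - 24) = (w - 5)*(w - 2)*(w^2 - 7*w + 12) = (w - 5)*(w - 3)*(w - 2)*(w - 4)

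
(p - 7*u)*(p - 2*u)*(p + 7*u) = p^3 - 2*p^2*u - 49*p*u^2 + 98*u^3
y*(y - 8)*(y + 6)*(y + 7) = y^4 + 5*y^3 - 62*y^2 - 336*y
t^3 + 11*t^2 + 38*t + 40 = (t + 2)*(t + 4)*(t + 5)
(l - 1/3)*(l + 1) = l^2 + 2*l/3 - 1/3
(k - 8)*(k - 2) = k^2 - 10*k + 16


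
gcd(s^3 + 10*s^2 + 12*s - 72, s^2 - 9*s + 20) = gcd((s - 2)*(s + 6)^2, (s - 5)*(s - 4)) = 1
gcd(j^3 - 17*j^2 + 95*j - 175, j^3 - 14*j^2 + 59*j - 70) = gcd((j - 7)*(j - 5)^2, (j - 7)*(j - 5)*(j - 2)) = j^2 - 12*j + 35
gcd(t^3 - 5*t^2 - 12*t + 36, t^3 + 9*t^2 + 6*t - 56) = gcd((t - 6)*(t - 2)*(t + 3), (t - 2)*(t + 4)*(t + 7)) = t - 2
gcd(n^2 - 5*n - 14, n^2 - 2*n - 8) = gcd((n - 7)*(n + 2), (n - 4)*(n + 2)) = n + 2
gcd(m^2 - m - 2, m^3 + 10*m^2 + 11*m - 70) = m - 2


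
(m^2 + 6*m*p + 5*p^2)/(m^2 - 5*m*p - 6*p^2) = (-m - 5*p)/(-m + 6*p)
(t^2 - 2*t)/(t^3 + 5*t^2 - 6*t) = (t - 2)/(t^2 + 5*t - 6)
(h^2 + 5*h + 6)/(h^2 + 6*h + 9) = (h + 2)/(h + 3)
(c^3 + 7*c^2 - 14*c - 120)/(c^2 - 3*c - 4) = (c^2 + 11*c + 30)/(c + 1)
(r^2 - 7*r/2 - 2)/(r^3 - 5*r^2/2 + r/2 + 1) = (r - 4)/(r^2 - 3*r + 2)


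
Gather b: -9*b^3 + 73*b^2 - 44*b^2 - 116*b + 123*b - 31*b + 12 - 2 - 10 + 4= -9*b^3 + 29*b^2 - 24*b + 4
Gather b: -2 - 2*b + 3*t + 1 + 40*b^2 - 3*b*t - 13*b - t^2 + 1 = 40*b^2 + b*(-3*t - 15) - t^2 + 3*t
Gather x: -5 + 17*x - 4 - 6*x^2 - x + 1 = -6*x^2 + 16*x - 8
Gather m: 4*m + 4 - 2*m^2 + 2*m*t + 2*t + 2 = -2*m^2 + m*(2*t + 4) + 2*t + 6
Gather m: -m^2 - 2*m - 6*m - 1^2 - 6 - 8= -m^2 - 8*m - 15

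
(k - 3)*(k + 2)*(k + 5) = k^3 + 4*k^2 - 11*k - 30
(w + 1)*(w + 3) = w^2 + 4*w + 3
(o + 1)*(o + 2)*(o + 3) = o^3 + 6*o^2 + 11*o + 6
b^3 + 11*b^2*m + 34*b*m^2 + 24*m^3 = (b + m)*(b + 4*m)*(b + 6*m)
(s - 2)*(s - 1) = s^2 - 3*s + 2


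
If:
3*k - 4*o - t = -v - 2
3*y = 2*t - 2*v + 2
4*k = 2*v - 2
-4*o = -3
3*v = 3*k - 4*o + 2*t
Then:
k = 6/7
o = 3/4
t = 30/7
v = 19/7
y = 12/7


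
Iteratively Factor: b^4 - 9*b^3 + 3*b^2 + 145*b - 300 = (b - 5)*(b^3 - 4*b^2 - 17*b + 60) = (b - 5)*(b - 3)*(b^2 - b - 20) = (b - 5)^2*(b - 3)*(b + 4)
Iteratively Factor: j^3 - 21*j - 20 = (j + 4)*(j^2 - 4*j - 5) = (j - 5)*(j + 4)*(j + 1)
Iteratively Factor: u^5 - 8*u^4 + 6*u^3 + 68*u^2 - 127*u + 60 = (u - 5)*(u^4 - 3*u^3 - 9*u^2 + 23*u - 12) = (u - 5)*(u - 4)*(u^3 + u^2 - 5*u + 3) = (u - 5)*(u - 4)*(u - 1)*(u^2 + 2*u - 3) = (u - 5)*(u - 4)*(u - 1)*(u + 3)*(u - 1)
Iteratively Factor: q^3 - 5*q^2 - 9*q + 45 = (q + 3)*(q^2 - 8*q + 15) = (q - 5)*(q + 3)*(q - 3)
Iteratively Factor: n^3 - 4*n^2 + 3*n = (n - 3)*(n^2 - n) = (n - 3)*(n - 1)*(n)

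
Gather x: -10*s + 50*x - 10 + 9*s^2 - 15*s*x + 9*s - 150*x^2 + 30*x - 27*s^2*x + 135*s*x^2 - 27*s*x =9*s^2 - s + x^2*(135*s - 150) + x*(-27*s^2 - 42*s + 80) - 10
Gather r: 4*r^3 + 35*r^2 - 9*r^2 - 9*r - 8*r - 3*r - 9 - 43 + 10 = 4*r^3 + 26*r^2 - 20*r - 42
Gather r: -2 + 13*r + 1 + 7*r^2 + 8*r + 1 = 7*r^2 + 21*r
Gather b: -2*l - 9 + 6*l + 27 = 4*l + 18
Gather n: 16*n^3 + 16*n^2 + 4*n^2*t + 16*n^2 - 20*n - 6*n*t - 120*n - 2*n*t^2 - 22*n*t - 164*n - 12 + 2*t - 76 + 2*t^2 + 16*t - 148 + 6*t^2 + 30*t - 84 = 16*n^3 + n^2*(4*t + 32) + n*(-2*t^2 - 28*t - 304) + 8*t^2 + 48*t - 320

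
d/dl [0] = 0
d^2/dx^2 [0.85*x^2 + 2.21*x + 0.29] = 1.70000000000000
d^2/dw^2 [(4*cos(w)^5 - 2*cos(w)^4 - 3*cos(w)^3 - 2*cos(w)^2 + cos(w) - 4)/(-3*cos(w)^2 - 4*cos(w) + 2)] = (-2260*(1 - cos(w)^2)^2 + 1080*sin(w)^6 + 324*cos(w)^9 + 1032*cos(w)^8 - 107*cos(w)^7 - 1152*cos(w)^6 + 453*cos(w)^5 - 678*cos(w)^3 - 1224*cos(w)^2 + 296*cos(w) + 1356)/(3*cos(w)^2 + 4*cos(w) - 2)^3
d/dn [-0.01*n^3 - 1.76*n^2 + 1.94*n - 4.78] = -0.03*n^2 - 3.52*n + 1.94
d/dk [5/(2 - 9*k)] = 45/(9*k - 2)^2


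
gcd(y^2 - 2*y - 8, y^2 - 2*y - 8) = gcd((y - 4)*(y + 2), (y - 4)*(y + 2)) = y^2 - 2*y - 8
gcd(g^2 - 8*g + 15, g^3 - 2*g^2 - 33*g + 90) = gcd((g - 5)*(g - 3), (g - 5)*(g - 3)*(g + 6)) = g^2 - 8*g + 15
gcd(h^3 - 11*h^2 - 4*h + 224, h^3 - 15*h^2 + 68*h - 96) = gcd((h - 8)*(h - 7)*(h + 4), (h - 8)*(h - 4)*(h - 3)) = h - 8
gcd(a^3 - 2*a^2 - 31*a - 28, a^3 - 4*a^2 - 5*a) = a + 1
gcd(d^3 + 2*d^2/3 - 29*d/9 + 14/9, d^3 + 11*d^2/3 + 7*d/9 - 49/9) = d^2 + 4*d/3 - 7/3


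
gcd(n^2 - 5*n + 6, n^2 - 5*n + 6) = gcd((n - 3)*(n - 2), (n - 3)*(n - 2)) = n^2 - 5*n + 6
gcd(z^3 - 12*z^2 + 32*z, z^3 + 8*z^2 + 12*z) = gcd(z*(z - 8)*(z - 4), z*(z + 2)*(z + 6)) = z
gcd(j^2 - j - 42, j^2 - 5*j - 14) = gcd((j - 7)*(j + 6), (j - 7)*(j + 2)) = j - 7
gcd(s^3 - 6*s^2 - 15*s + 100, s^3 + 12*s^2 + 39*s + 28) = s + 4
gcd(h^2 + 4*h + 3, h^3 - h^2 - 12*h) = h + 3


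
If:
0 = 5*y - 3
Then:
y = 3/5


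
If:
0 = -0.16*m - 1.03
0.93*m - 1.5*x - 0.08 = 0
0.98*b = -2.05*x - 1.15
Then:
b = 7.29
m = -6.44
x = -4.04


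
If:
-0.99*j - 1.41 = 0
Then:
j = -1.42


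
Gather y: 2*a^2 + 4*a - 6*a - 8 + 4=2*a^2 - 2*a - 4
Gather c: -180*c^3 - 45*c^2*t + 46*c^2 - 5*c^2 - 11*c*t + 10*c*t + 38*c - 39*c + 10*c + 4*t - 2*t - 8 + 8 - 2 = -180*c^3 + c^2*(41 - 45*t) + c*(9 - t) + 2*t - 2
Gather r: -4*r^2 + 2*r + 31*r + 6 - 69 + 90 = -4*r^2 + 33*r + 27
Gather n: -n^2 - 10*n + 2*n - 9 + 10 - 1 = -n^2 - 8*n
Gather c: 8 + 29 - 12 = 25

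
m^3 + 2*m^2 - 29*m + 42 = (m - 3)*(m - 2)*(m + 7)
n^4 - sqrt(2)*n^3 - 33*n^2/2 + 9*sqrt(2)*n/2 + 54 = (n - 3*sqrt(2))*(n - 3*sqrt(2)/2)*(n + 3*sqrt(2)/2)*(n + 2*sqrt(2))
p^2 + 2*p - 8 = (p - 2)*(p + 4)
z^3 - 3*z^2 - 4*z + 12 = (z - 3)*(z - 2)*(z + 2)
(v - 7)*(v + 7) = v^2 - 49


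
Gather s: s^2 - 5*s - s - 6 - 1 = s^2 - 6*s - 7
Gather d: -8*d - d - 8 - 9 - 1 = -9*d - 18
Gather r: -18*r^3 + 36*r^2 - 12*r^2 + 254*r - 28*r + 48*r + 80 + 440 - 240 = -18*r^3 + 24*r^2 + 274*r + 280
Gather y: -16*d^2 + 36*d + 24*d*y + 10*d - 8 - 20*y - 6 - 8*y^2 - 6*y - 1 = -16*d^2 + 46*d - 8*y^2 + y*(24*d - 26) - 15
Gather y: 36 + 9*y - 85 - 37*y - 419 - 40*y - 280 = -68*y - 748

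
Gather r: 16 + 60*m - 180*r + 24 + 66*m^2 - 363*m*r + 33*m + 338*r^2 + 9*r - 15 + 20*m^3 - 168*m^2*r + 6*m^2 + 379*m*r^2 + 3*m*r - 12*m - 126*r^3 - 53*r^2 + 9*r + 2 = 20*m^3 + 72*m^2 + 81*m - 126*r^3 + r^2*(379*m + 285) + r*(-168*m^2 - 360*m - 162) + 27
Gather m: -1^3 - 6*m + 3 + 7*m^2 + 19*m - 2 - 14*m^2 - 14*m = -7*m^2 - m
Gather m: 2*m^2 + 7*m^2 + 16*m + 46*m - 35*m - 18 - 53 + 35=9*m^2 + 27*m - 36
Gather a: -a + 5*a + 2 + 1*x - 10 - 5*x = 4*a - 4*x - 8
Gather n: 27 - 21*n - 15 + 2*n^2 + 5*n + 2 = 2*n^2 - 16*n + 14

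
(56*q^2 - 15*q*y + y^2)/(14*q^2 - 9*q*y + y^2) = (-8*q + y)/(-2*q + y)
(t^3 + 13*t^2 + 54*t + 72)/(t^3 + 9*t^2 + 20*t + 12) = (t^2 + 7*t + 12)/(t^2 + 3*t + 2)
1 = 1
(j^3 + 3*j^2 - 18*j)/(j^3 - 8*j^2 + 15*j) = (j + 6)/(j - 5)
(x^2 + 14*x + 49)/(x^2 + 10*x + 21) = (x + 7)/(x + 3)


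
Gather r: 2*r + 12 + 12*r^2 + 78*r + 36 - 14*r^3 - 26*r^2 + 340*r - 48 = -14*r^3 - 14*r^2 + 420*r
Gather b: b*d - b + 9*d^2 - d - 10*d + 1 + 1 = b*(d - 1) + 9*d^2 - 11*d + 2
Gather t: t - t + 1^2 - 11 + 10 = 0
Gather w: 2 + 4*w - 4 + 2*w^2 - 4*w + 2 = 2*w^2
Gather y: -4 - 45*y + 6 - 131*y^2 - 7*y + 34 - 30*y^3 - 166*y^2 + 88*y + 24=-30*y^3 - 297*y^2 + 36*y + 60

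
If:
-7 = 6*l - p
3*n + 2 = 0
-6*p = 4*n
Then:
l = -59/54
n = -2/3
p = 4/9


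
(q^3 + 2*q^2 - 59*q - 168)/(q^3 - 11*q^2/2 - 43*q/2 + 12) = 2*(q + 7)/(2*q - 1)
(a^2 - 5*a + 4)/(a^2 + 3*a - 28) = (a - 1)/(a + 7)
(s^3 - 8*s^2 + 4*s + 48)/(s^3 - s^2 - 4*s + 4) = (s^2 - 10*s + 24)/(s^2 - 3*s + 2)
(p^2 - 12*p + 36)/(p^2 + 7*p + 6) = (p^2 - 12*p + 36)/(p^2 + 7*p + 6)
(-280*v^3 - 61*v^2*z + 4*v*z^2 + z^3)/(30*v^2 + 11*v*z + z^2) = (-56*v^2 - v*z + z^2)/(6*v + z)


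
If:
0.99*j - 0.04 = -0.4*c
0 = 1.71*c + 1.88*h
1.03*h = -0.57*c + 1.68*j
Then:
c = 0.22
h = -0.20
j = -0.05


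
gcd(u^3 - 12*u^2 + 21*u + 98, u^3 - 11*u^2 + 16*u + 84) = u^2 - 5*u - 14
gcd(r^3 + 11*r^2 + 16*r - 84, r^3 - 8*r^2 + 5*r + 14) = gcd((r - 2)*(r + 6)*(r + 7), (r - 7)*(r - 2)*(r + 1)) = r - 2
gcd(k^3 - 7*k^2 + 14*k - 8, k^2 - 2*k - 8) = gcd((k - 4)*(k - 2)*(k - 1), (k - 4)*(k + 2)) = k - 4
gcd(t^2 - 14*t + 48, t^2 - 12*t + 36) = t - 6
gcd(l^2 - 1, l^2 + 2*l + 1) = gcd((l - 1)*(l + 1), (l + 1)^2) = l + 1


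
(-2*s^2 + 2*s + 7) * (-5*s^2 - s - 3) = 10*s^4 - 8*s^3 - 31*s^2 - 13*s - 21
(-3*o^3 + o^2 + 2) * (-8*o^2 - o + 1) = 24*o^5 - 5*o^4 - 4*o^3 - 15*o^2 - 2*o + 2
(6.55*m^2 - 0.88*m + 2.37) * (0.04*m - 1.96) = 0.262*m^3 - 12.8732*m^2 + 1.8196*m - 4.6452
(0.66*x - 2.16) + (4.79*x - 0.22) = 5.45*x - 2.38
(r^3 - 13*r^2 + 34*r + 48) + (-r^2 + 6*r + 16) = r^3 - 14*r^2 + 40*r + 64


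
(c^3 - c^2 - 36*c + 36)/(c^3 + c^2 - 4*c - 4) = (c^3 - c^2 - 36*c + 36)/(c^3 + c^2 - 4*c - 4)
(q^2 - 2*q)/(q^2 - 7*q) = (q - 2)/(q - 7)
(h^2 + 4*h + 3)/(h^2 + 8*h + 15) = (h + 1)/(h + 5)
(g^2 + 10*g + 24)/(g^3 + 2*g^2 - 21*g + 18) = (g + 4)/(g^2 - 4*g + 3)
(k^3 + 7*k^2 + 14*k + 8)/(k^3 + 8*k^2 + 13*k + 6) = (k^2 + 6*k + 8)/(k^2 + 7*k + 6)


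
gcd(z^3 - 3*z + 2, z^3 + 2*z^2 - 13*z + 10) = z - 1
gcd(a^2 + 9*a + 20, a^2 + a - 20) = a + 5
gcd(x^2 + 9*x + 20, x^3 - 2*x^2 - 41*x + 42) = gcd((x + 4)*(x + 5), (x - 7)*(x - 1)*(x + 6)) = 1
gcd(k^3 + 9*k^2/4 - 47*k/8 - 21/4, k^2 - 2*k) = k - 2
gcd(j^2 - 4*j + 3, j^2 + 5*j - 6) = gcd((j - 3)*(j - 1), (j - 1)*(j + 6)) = j - 1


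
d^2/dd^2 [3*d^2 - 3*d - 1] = 6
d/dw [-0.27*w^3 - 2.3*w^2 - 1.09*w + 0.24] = -0.81*w^2 - 4.6*w - 1.09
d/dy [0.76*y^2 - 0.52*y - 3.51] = 1.52*y - 0.52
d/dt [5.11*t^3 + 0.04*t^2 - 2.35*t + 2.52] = 15.33*t^2 + 0.08*t - 2.35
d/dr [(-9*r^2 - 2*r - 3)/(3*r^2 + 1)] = 2*(3*r^2 - 1)/(9*r^4 + 6*r^2 + 1)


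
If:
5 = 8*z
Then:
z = 5/8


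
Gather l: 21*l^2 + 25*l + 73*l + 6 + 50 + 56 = 21*l^2 + 98*l + 112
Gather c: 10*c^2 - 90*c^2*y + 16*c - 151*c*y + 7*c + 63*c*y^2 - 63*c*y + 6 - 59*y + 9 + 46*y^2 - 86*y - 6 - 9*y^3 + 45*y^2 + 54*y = c^2*(10 - 90*y) + c*(63*y^2 - 214*y + 23) - 9*y^3 + 91*y^2 - 91*y + 9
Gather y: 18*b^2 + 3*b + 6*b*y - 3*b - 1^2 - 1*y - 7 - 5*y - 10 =18*b^2 + y*(6*b - 6) - 18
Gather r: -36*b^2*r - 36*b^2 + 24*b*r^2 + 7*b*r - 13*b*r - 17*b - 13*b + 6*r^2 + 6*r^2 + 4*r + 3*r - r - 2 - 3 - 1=-36*b^2 - 30*b + r^2*(24*b + 12) + r*(-36*b^2 - 6*b + 6) - 6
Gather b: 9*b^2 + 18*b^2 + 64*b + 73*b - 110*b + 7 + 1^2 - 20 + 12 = 27*b^2 + 27*b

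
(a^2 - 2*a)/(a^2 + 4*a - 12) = a/(a + 6)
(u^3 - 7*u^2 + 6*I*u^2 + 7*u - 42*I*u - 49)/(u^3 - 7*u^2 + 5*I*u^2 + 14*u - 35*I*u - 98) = (u - I)/(u - 2*I)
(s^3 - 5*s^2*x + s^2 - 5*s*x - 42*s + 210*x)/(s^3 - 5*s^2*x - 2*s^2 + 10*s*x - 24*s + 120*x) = (s + 7)/(s + 4)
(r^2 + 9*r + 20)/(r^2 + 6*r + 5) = (r + 4)/(r + 1)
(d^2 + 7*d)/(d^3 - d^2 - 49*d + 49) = d/(d^2 - 8*d + 7)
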